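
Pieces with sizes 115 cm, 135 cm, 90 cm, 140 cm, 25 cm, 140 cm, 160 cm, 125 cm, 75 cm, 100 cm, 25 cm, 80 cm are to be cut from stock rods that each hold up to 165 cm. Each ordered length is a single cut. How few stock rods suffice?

Total = 160 + 140 + 140 + 135 + 125 + 115 + 100 + 90 + 80 + 75 + 25 + 25 = 1210 cm.
Lower bound: ⌈1210/165⌉ = 8 stock rods.
A packing using 9 stock rods:
  stock rod 1: 160 = 160
  stock rod 2: 140 + 25 = 165
  stock rod 3: 140 + 25 = 165
  stock rod 4: 135 = 135
  stock rod 5: 125 = 125
  stock rod 6: 115 = 115
  stock rod 7: 100 = 100
  stock rod 8: 90 + 75 = 165
  stock rod 9: 80 = 80
No arrangement into 8 stock rods stays within capacity, so 9 is optimal.

9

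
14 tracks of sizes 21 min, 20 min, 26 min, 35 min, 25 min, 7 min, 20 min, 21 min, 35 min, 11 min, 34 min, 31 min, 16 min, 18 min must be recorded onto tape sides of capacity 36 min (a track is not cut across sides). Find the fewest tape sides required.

11

Total = 35 + 35 + 34 + 31 + 26 + 25 + 21 + 21 + 20 + 20 + 18 + 16 + 11 + 7 = 320 min.
Lower bound: ⌈320/36⌉ = 9 tape sides.
Also, 10 tracks each exceed 18 min, and no two of those can share a side, so at least 10 tape sides are needed.
A packing using 11 tape sides:
  side 1: 35 = 35
  side 2: 35 = 35
  side 3: 34 = 34
  side 4: 31 = 31
  side 5: 26 + 7 = 33
  side 6: 25 + 11 = 36
  side 7: 21 = 21
  side 8: 21 = 21
  side 9: 20 + 16 = 36
  side 10: 20 = 20
  side 11: 18 = 18
No arrangement into 10 tape sides stays within capacity, so 11 is optimal.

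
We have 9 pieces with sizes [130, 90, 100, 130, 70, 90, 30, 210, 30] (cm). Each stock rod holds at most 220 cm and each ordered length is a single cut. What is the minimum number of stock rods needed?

Total = 210 + 130 + 130 + 100 + 90 + 90 + 70 + 30 + 30 = 880 cm.
Lower bound: ⌈880/220⌉ = 4 stock rods.
A packing using 5 stock rods:
  stock rod 1: 210 = 210
  stock rod 2: 130 + 90 = 220
  stock rod 3: 130 + 90 = 220
  stock rod 4: 100 + 70 + 30 = 200
  stock rod 5: 30 = 30
No arrangement into 4 stock rods stays within capacity, so 5 is optimal.

5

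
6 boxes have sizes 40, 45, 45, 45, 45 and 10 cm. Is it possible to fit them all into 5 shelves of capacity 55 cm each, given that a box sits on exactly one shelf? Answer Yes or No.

A valid assignment using 5 shelves:
  shelf 1: 45 + 10 = 55
  shelf 2: 45 = 45
  shelf 3: 45 = 45
  shelf 4: 45 = 45
  shelf 5: 40 = 40
Every load is within 55 cm, so 5 shelves suffice.

Yes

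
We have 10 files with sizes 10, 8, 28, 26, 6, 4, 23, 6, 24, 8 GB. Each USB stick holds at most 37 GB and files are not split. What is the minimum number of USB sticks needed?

4

Total = 28 + 26 + 24 + 23 + 10 + 8 + 8 + 6 + 6 + 4 = 143 GB.
Lower bound: ⌈143/37⌉ = 4 USB sticks.
A packing using 4 USB sticks:
  USB stick 1: 28 + 8 = 36
  USB stick 2: 26 + 10 = 36
  USB stick 3: 24 + 8 + 4 = 36
  USB stick 4: 23 + 6 + 6 = 35
This matches the lower bound, so 4 is optimal.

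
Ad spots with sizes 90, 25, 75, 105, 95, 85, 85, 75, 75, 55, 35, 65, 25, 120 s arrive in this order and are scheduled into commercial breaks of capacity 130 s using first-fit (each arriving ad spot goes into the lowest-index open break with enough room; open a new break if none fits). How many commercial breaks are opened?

10

  90 → break 1 (new)  [load 90/130]
  25 → break 1  [load 115/130]
  75 → break 2 (new)  [load 75/130]
  105 → break 3 (new)  [load 105/130]
  95 → break 4 (new)  [load 95/130]
  85 → break 5 (new)  [load 85/130]
  85 → break 6 (new)  [load 85/130]
  75 → break 7 (new)  [load 75/130]
  75 → break 8 (new)  [load 75/130]
  55 → break 2  [load 130/130]
  35 → break 4  [load 130/130]
  65 → break 9 (new)  [load 65/130]
  25 → break 3  [load 130/130]
  120 → break 10 (new)  [load 120/130]
10 commercial breaks opened.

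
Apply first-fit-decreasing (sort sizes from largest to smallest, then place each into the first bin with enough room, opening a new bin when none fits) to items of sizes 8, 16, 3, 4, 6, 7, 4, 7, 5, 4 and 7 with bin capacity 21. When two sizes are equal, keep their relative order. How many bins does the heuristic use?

Sorted descending: 16, 8, 7, 7, 7, 6, 5, 4, 4, 4, 3.
  16 → bin 1 (new)  [load 16/21]
  8 → bin 2 (new)  [load 8/21]
  7 → bin 2  [load 15/21]
  7 → bin 3 (new)  [load 7/21]
  7 → bin 3  [load 14/21]
  6 → bin 2  [load 21/21]
  5 → bin 1  [load 21/21]
  4 → bin 3  [load 18/21]
  4 → bin 4 (new)  [load 4/21]
  4 → bin 4  [load 8/21]
  3 → bin 3  [load 21/21]
4 bins opened.

4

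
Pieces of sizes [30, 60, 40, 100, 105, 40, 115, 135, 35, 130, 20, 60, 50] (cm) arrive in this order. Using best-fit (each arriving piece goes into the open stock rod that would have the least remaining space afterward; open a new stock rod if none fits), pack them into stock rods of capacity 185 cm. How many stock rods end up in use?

6

  30 → stock rod 1 (new)  [load 30/185]
  60 → stock rod 1  [load 90/185]
  40 → stock rod 1  [load 130/185]
  100 → stock rod 2 (new)  [load 100/185]
  105 → stock rod 3 (new)  [load 105/185]
  40 → stock rod 1  [load 170/185]
  115 → stock rod 4 (new)  [load 115/185]
  135 → stock rod 5 (new)  [load 135/185]
  35 → stock rod 5  [load 170/185]
  130 → stock rod 6 (new)  [load 130/185]
  20 → stock rod 6  [load 150/185]
  60 → stock rod 4  [load 175/185]
  50 → stock rod 3  [load 155/185]
6 stock rods opened.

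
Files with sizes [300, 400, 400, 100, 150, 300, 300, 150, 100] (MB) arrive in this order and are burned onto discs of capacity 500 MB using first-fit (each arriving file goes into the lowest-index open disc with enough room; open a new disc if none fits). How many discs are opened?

  300 → disc 1 (new)  [load 300/500]
  400 → disc 2 (new)  [load 400/500]
  400 → disc 3 (new)  [load 400/500]
  100 → disc 1  [load 400/500]
  150 → disc 4 (new)  [load 150/500]
  300 → disc 4  [load 450/500]
  300 → disc 5 (new)  [load 300/500]
  150 → disc 5  [load 450/500]
  100 → disc 1  [load 500/500]
5 discs opened.

5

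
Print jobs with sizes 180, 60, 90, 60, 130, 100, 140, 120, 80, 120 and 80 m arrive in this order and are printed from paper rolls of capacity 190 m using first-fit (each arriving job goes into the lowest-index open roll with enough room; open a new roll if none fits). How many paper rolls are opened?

8

  180 → roll 1 (new)  [load 180/190]
  60 → roll 2 (new)  [load 60/190]
  90 → roll 2  [load 150/190]
  60 → roll 3 (new)  [load 60/190]
  130 → roll 3  [load 190/190]
  100 → roll 4 (new)  [load 100/190]
  140 → roll 5 (new)  [load 140/190]
  120 → roll 6 (new)  [load 120/190]
  80 → roll 4  [load 180/190]
  120 → roll 7 (new)  [load 120/190]
  80 → roll 8 (new)  [load 80/190]
8 paper rolls opened.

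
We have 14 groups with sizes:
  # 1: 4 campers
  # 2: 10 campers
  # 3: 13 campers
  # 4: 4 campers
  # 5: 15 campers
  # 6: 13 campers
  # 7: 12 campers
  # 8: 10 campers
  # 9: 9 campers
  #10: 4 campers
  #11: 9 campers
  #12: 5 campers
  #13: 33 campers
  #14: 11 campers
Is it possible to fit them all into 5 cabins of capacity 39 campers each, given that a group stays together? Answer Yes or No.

A valid assignment using 4 cabins:
  cabin 1: 33 + 5 = 38
  cabin 2: 15 + 13 + 11 = 39
  cabin 3: 13 + 12 + 10 + 4 = 39
  cabin 4: 10 + 9 + 9 + 4 + 4 = 36
That uses only 4 ≤ 5, so 5 cabins are enough.

Yes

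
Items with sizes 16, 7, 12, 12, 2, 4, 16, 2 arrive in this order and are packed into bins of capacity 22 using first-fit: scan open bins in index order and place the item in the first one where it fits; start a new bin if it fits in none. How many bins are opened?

4

  16 → bin 1 (new)  [load 16/22]
  7 → bin 2 (new)  [load 7/22]
  12 → bin 2  [load 19/22]
  12 → bin 3 (new)  [load 12/22]
  2 → bin 1  [load 18/22]
  4 → bin 1  [load 22/22]
  16 → bin 4 (new)  [load 16/22]
  2 → bin 2  [load 21/22]
4 bins opened.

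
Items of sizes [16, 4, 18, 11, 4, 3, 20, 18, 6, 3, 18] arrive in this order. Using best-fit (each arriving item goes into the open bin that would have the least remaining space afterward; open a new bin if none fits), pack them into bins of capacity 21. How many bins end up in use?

  16 → bin 1 (new)  [load 16/21]
  4 → bin 1  [load 20/21]
  18 → bin 2 (new)  [load 18/21]
  11 → bin 3 (new)  [load 11/21]
  4 → bin 3  [load 15/21]
  3 → bin 2  [load 21/21]
  20 → bin 4 (new)  [load 20/21]
  18 → bin 5 (new)  [load 18/21]
  6 → bin 3  [load 21/21]
  3 → bin 5  [load 21/21]
  18 → bin 6 (new)  [load 18/21]
6 bins opened.

6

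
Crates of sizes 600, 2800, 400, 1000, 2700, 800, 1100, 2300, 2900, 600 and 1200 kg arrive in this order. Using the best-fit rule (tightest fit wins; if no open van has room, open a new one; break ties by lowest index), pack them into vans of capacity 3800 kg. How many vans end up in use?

  600 → van 1 (new)  [load 600/3800]
  2800 → van 1  [load 3400/3800]
  400 → van 1  [load 3800/3800]
  1000 → van 2 (new)  [load 1000/3800]
  2700 → van 2  [load 3700/3800]
  800 → van 3 (new)  [load 800/3800]
  1100 → van 3  [load 1900/3800]
  2300 → van 4 (new)  [load 2300/3800]
  2900 → van 5 (new)  [load 2900/3800]
  600 → van 5  [load 3500/3800]
  1200 → van 4  [load 3500/3800]
5 vans opened.

5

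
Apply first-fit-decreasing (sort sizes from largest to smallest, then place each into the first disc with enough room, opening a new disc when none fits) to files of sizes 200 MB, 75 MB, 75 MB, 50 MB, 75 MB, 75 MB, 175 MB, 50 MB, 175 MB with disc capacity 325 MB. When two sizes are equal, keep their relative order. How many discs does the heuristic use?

Sorted descending: 200, 175, 175, 75, 75, 75, 75, 50, 50.
  200 → disc 1 (new)  [load 200/325]
  175 → disc 2 (new)  [load 175/325]
  175 → disc 3 (new)  [load 175/325]
  75 → disc 1  [load 275/325]
  75 → disc 2  [load 250/325]
  75 → disc 2  [load 325/325]
  75 → disc 3  [load 250/325]
  50 → disc 1  [load 325/325]
  50 → disc 3  [load 300/325]
3 discs opened.

3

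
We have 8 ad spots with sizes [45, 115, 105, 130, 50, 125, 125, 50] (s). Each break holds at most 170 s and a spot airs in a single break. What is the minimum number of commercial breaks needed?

5

Total = 130 + 125 + 125 + 115 + 105 + 50 + 50 + 45 = 745 s.
Lower bound: ⌈745/170⌉ = 5 commercial breaks.
A packing using 5 commercial breaks:
  break 1: 130 = 130
  break 2: 125 + 45 = 170
  break 3: 125 = 125
  break 4: 115 + 50 = 165
  break 5: 105 + 50 = 155
This matches the lower bound, so 5 is optimal.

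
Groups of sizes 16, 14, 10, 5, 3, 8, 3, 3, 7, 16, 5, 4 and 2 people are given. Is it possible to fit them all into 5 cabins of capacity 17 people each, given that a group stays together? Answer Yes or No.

Total = 96 people; ⌈96/17⌉ = 6.
At least 6 cabins are required, but only 5 are allowed.

No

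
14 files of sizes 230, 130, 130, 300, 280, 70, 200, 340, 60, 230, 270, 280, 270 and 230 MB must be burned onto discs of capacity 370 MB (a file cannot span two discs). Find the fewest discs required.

Total = 340 + 300 + 280 + 280 + 270 + 270 + 230 + 230 + 230 + 200 + 130 + 130 + 70 + 60 = 3020 MB.
Lower bound: ⌈3020/370⌉ = 9 discs.
Also, 10 files each exceed 185 MB, and no two of those can share a disc, so at least 10 discs are needed.
A packing using 10 discs:
  disc 1: 340 = 340
  disc 2: 300 + 70 = 370
  disc 3: 280 + 60 = 340
  disc 4: 280 = 280
  disc 5: 270 = 270
  disc 6: 270 = 270
  disc 7: 230 + 130 = 360
  disc 8: 230 + 130 = 360
  disc 9: 230 = 230
  disc 10: 200 = 200
This matches the lower bound, so 10 is optimal.

10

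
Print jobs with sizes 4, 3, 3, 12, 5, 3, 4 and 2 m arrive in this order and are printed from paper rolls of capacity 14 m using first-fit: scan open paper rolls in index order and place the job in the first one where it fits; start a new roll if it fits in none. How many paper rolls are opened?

3

  4 → roll 1 (new)  [load 4/14]
  3 → roll 1  [load 7/14]
  3 → roll 1  [load 10/14]
  12 → roll 2 (new)  [load 12/14]
  5 → roll 3 (new)  [load 5/14]
  3 → roll 1  [load 13/14]
  4 → roll 3  [load 9/14]
  2 → roll 2  [load 14/14]
3 paper rolls opened.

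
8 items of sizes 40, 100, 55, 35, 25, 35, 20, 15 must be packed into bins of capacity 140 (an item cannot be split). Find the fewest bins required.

Total = 100 + 55 + 40 + 35 + 35 + 25 + 20 + 15 = 325.
Lower bound: ⌈325/140⌉ = 3 bins.
A packing using 3 bins:
  bin 1: 100 + 40 = 140
  bin 2: 55 + 35 + 35 + 15 = 140
  bin 3: 25 + 20 = 45
This matches the lower bound, so 3 is optimal.

3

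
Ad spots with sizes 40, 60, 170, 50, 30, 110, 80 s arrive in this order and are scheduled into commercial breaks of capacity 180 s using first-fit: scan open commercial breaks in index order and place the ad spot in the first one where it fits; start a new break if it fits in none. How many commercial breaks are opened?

4

  40 → break 1 (new)  [load 40/180]
  60 → break 1  [load 100/180]
  170 → break 2 (new)  [load 170/180]
  50 → break 1  [load 150/180]
  30 → break 1  [load 180/180]
  110 → break 3 (new)  [load 110/180]
  80 → break 4 (new)  [load 80/180]
4 commercial breaks opened.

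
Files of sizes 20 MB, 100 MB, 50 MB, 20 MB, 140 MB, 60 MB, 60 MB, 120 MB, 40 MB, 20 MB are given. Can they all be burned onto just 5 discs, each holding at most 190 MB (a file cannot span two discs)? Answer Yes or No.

Yes

A valid assignment using 4 discs:
  disc 1: 140 + 50 = 190
  disc 2: 120 + 60 = 180
  disc 3: 100 + 60 + 20 = 180
  disc 4: 40 + 20 + 20 = 80
That uses only 4 ≤ 5, so 5 discs are enough.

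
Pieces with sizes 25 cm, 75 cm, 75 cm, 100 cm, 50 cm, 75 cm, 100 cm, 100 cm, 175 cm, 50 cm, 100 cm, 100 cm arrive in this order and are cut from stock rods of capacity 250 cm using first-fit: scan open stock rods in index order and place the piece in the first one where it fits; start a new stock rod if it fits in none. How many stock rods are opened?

  25 → stock rod 1 (new)  [load 25/250]
  75 → stock rod 1  [load 100/250]
  75 → stock rod 1  [load 175/250]
  100 → stock rod 2 (new)  [load 100/250]
  50 → stock rod 1  [load 225/250]
  75 → stock rod 2  [load 175/250]
  100 → stock rod 3 (new)  [load 100/250]
  100 → stock rod 3  [load 200/250]
  175 → stock rod 4 (new)  [load 175/250]
  50 → stock rod 2  [load 225/250]
  100 → stock rod 5 (new)  [load 100/250]
  100 → stock rod 5  [load 200/250]
5 stock rods opened.

5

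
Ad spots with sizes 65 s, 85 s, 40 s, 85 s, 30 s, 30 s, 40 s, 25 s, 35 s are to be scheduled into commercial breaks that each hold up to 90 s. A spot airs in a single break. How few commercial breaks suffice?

6

Total = 85 + 85 + 65 + 40 + 40 + 35 + 30 + 30 + 25 = 435 s.
Lower bound: ⌈435/90⌉ = 5 commercial breaks.
A packing using 6 commercial breaks:
  break 1: 85 = 85
  break 2: 85 = 85
  break 3: 65 + 25 = 90
  break 4: 40 + 40 = 80
  break 5: 35 + 30 = 65
  break 6: 30 = 30
No arrangement into 5 commercial breaks stays within capacity, so 6 is optimal.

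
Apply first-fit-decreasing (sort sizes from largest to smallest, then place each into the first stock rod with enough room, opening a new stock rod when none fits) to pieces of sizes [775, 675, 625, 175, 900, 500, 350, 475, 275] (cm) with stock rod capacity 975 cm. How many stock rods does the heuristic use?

5

Sorted descending: 900, 775, 675, 625, 500, 475, 350, 275, 175.
  900 → stock rod 1 (new)  [load 900/975]
  775 → stock rod 2 (new)  [load 775/975]
  675 → stock rod 3 (new)  [load 675/975]
  625 → stock rod 4 (new)  [load 625/975]
  500 → stock rod 5 (new)  [load 500/975]
  475 → stock rod 5  [load 975/975]
  350 → stock rod 4  [load 975/975]
  275 → stock rod 3  [load 950/975]
  175 → stock rod 2  [load 950/975]
5 stock rods opened.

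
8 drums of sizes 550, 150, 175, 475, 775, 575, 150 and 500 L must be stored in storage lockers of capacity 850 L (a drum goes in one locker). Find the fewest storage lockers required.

Total = 775 + 575 + 550 + 500 + 475 + 175 + 150 + 150 = 3350 L.
Lower bound: ⌈3350/850⌉ = 4 storage lockers.
Also, 5 drums each exceed 425 L, and no two of those can share a locker, so at least 5 storage lockers are needed.
A packing using 5 storage lockers:
  locker 1: 775 = 775
  locker 2: 575 + 175 = 750
  locker 3: 550 + 150 + 150 = 850
  locker 4: 500 = 500
  locker 5: 475 = 475
This matches the lower bound, so 5 is optimal.

5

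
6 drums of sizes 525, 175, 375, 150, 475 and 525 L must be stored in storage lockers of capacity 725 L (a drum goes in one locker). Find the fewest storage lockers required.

Total = 525 + 525 + 475 + 375 + 175 + 150 = 2225 L.
Lower bound: ⌈2225/725⌉ = 4 storage lockers.
A packing using 4 storage lockers:
  locker 1: 525 + 175 = 700
  locker 2: 525 + 150 = 675
  locker 3: 475 = 475
  locker 4: 375 = 375
This matches the lower bound, so 4 is optimal.

4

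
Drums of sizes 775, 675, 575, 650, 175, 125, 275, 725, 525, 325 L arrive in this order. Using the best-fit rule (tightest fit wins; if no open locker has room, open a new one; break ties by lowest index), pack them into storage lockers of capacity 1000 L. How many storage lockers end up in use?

  775 → locker 1 (new)  [load 775/1000]
  675 → locker 2 (new)  [load 675/1000]
  575 → locker 3 (new)  [load 575/1000]
  650 → locker 4 (new)  [load 650/1000]
  175 → locker 1  [load 950/1000]
  125 → locker 2  [load 800/1000]
  275 → locker 4  [load 925/1000]
  725 → locker 5 (new)  [load 725/1000]
  525 → locker 6 (new)  [load 525/1000]
  325 → locker 3  [load 900/1000]
6 storage lockers opened.

6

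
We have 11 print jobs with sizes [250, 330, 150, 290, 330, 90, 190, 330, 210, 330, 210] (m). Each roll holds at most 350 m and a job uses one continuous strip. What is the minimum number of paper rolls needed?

9

Total = 330 + 330 + 330 + 330 + 290 + 250 + 210 + 210 + 190 + 150 + 90 = 2710 m.
Lower bound: ⌈2710/350⌉ = 8 paper rolls.
Also, 9 print jobs each exceed 175 m, and no two of those can share a roll, so at least 9 paper rolls are needed.
A packing using 9 paper rolls:
  roll 1: 330 = 330
  roll 2: 330 = 330
  roll 3: 330 = 330
  roll 4: 330 = 330
  roll 5: 290 = 290
  roll 6: 250 + 90 = 340
  roll 7: 210 = 210
  roll 8: 210 = 210
  roll 9: 190 + 150 = 340
This matches the lower bound, so 9 is optimal.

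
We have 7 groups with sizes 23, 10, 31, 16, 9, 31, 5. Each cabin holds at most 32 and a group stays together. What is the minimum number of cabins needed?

Total = 31 + 31 + 23 + 16 + 10 + 9 + 5 = 125.
Lower bound: ⌈125/32⌉ = 4 cabins.
A packing using 4 cabins:
  cabin 1: 31 = 31
  cabin 2: 31 = 31
  cabin 3: 23 + 9 = 32
  cabin 4: 16 + 10 + 5 = 31
This matches the lower bound, so 4 is optimal.

4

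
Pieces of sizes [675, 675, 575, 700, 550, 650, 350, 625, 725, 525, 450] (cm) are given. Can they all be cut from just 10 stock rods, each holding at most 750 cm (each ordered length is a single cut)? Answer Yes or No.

Total = 6500 cm; ⌈6500/750⌉ = 9.
10 pieces each exceed half the capacity and cannot share a stock rod, forcing at least 10 stock rods.
The bound of 10 does not rule out 10, but exhaustive search shows no assignment into 10 stock rods of capacity 750 cm exists — the minimum is 11.

No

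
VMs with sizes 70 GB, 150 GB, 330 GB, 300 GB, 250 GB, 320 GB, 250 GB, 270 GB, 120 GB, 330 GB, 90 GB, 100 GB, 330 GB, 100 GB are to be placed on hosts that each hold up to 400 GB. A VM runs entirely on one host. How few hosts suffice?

Total = 330 + 330 + 330 + 320 + 300 + 270 + 250 + 250 + 150 + 120 + 100 + 100 + 90 + 70 = 3010 GB.
Lower bound: ⌈3010/400⌉ = 8 hosts.
A packing using 9 hosts:
  host 1: 330 + 70 = 400
  host 2: 330 = 330
  host 3: 330 = 330
  host 4: 320 = 320
  host 5: 300 + 100 = 400
  host 6: 270 + 120 = 390
  host 7: 250 + 150 = 400
  host 8: 250 + 100 = 350
  host 9: 90 = 90
No arrangement into 8 hosts stays within capacity, so 9 is optimal.

9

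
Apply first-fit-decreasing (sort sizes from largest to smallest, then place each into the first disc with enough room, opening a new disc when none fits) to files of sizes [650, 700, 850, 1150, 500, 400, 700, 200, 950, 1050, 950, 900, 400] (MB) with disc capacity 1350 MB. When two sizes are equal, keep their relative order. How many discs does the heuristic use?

8

Sorted descending: 1150, 1050, 950, 950, 900, 850, 700, 700, 650, 500, 400, 400, 200.
  1150 → disc 1 (new)  [load 1150/1350]
  1050 → disc 2 (new)  [load 1050/1350]
  950 → disc 3 (new)  [load 950/1350]
  950 → disc 4 (new)  [load 950/1350]
  900 → disc 5 (new)  [load 900/1350]
  850 → disc 6 (new)  [load 850/1350]
  700 → disc 7 (new)  [load 700/1350]
  700 → disc 8 (new)  [load 700/1350]
  650 → disc 7  [load 1350/1350]
  500 → disc 6  [load 1350/1350]
  400 → disc 3  [load 1350/1350]
  400 → disc 4  [load 1350/1350]
  200 → disc 1  [load 1350/1350]
8 discs opened.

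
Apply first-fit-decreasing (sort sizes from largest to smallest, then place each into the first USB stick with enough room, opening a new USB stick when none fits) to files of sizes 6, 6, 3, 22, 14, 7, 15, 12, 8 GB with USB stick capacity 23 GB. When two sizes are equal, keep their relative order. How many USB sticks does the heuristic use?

Sorted descending: 22, 15, 14, 12, 8, 7, 6, 6, 3.
  22 → USB stick 1 (new)  [load 22/23]
  15 → USB stick 2 (new)  [load 15/23]
  14 → USB stick 3 (new)  [load 14/23]
  12 → USB stick 4 (new)  [load 12/23]
  8 → USB stick 2  [load 23/23]
  7 → USB stick 3  [load 21/23]
  6 → USB stick 4  [load 18/23]
  6 → USB stick 5 (new)  [load 6/23]
  3 → USB stick 4  [load 21/23]
5 USB sticks opened.

5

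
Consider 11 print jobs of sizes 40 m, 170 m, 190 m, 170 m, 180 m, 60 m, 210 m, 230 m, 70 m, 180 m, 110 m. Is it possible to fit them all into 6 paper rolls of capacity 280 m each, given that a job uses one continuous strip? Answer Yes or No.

Total = 1610 m; ⌈1610/280⌉ = 6.
7 print jobs each exceed half the capacity and cannot share a roll, forcing at least 7 paper rolls.
At least 7 paper rolls are required, but only 6 are allowed.

No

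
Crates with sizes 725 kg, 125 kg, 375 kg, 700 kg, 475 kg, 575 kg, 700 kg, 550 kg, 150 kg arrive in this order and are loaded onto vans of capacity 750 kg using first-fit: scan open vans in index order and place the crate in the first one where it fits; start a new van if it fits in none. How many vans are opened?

  725 → van 1 (new)  [load 725/750]
  125 → van 2 (new)  [load 125/750]
  375 → van 2  [load 500/750]
  700 → van 3 (new)  [load 700/750]
  475 → van 4 (new)  [load 475/750]
  575 → van 5 (new)  [load 575/750]
  700 → van 6 (new)  [load 700/750]
  550 → van 7 (new)  [load 550/750]
  150 → van 2  [load 650/750]
7 vans opened.

7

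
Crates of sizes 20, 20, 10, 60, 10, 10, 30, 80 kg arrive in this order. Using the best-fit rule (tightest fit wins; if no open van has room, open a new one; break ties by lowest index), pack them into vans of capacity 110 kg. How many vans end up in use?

  20 → van 1 (new)  [load 20/110]
  20 → van 1  [load 40/110]
  10 → van 1  [load 50/110]
  60 → van 1  [load 110/110]
  10 → van 2 (new)  [load 10/110]
  10 → van 2  [load 20/110]
  30 → van 2  [load 50/110]
  80 → van 3 (new)  [load 80/110]
3 vans opened.

3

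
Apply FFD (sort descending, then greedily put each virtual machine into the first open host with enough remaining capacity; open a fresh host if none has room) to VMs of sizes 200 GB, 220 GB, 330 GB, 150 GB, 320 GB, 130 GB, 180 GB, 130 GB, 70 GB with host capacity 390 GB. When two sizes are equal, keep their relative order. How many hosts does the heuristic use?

5

Sorted descending: 330, 320, 220, 200, 180, 150, 130, 130, 70.
  330 → host 1 (new)  [load 330/390]
  320 → host 2 (new)  [load 320/390]
  220 → host 3 (new)  [load 220/390]
  200 → host 4 (new)  [load 200/390]
  180 → host 4  [load 380/390]
  150 → host 3  [load 370/390]
  130 → host 5 (new)  [load 130/390]
  130 → host 5  [load 260/390]
  70 → host 2  [load 390/390]
5 hosts opened.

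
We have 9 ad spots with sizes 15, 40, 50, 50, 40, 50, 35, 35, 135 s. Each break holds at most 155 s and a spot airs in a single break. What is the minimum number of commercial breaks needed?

Total = 135 + 50 + 50 + 50 + 40 + 40 + 35 + 35 + 15 = 450 s.
Lower bound: ⌈450/155⌉ = 3 commercial breaks.
A packing using 3 commercial breaks:
  break 1: 135 + 15 = 150
  break 2: 50 + 50 + 50 = 150
  break 3: 40 + 40 + 35 + 35 = 150
This matches the lower bound, so 3 is optimal.

3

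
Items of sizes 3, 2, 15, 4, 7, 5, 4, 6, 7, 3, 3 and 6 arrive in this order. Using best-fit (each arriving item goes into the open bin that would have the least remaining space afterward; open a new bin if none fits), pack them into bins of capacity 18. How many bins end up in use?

4

  3 → bin 1 (new)  [load 3/18]
  2 → bin 1  [load 5/18]
  15 → bin 2 (new)  [load 15/18]
  4 → bin 1  [load 9/18]
  7 → bin 1  [load 16/18]
  5 → bin 3 (new)  [load 5/18]
  4 → bin 3  [load 9/18]
  6 → bin 3  [load 15/18]
  7 → bin 4 (new)  [load 7/18]
  3 → bin 2  [load 18/18]
  3 → bin 3  [load 18/18]
  6 → bin 4  [load 13/18]
4 bins opened.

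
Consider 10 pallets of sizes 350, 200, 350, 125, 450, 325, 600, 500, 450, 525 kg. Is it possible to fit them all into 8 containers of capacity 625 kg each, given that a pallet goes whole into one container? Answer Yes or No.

A valid assignment using 8 containers:
  container 1: 600 = 600
  container 2: 525 = 525
  container 3: 500 + 125 = 625
  container 4: 450 = 450
  container 5: 450 = 450
  container 6: 350 + 200 = 550
  container 7: 350 = 350
  container 8: 325 = 325
Every load is within 625 kg, so 8 containers suffice.

Yes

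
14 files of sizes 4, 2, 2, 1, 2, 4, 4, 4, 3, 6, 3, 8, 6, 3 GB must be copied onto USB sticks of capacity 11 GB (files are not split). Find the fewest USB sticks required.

5

Total = 8 + 6 + 6 + 4 + 4 + 4 + 4 + 3 + 3 + 3 + 2 + 2 + 2 + 1 = 52 GB.
Lower bound: ⌈52/11⌉ = 5 USB sticks.
A packing using 5 USB sticks:
  USB stick 1: 8 + 3 = 11
  USB stick 2: 6 + 4 + 1 = 11
  USB stick 3: 6 + 4 = 10
  USB stick 4: 4 + 4 + 3 = 11
  USB stick 5: 3 + 2 + 2 + 2 = 9
This matches the lower bound, so 5 is optimal.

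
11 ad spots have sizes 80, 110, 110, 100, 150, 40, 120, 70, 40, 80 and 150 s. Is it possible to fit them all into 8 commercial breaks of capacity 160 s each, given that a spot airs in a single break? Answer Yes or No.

Yes

A valid assignment using 8 commercial breaks:
  break 1: 150 = 150
  break 2: 150 = 150
  break 3: 120 + 40 = 160
  break 4: 110 + 40 = 150
  break 5: 110 = 110
  break 6: 100 = 100
  break 7: 80 + 80 = 160
  break 8: 70 = 70
Every load is within 160 s, so 8 commercial breaks suffice.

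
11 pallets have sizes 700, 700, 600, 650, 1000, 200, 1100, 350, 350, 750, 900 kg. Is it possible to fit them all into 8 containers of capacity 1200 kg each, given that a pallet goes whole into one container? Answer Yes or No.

Yes

A valid assignment using 8 containers:
  container 1: 1100 = 1100
  container 2: 1000 + 200 = 1200
  container 3: 900 = 900
  container 4: 750 + 350 = 1100
  container 5: 700 + 350 = 1050
  container 6: 700 = 700
  container 7: 650 = 650
  container 8: 600 = 600
Every load is within 1200 kg, so 8 containers suffice.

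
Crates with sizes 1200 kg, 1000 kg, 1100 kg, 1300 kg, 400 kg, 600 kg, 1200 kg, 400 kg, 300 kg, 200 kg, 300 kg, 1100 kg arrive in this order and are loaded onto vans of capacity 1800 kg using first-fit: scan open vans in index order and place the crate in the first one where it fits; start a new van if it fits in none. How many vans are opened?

6

  1200 → van 1 (new)  [load 1200/1800]
  1000 → van 2 (new)  [load 1000/1800]
  1100 → van 3 (new)  [load 1100/1800]
  1300 → van 4 (new)  [load 1300/1800]
  400 → van 1  [load 1600/1800]
  600 → van 2  [load 1600/1800]
  1200 → van 5 (new)  [load 1200/1800]
  400 → van 3  [load 1500/1800]
  300 → van 3  [load 1800/1800]
  200 → van 1  [load 1800/1800]
  300 → van 4  [load 1600/1800]
  1100 → van 6 (new)  [load 1100/1800]
6 vans opened.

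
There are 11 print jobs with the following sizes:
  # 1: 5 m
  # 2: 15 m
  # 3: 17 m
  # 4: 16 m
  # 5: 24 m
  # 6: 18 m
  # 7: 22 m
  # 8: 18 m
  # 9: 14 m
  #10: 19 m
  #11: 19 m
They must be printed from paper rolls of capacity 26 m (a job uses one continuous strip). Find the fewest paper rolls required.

10

Total = 24 + 22 + 19 + 19 + 18 + 18 + 17 + 16 + 15 + 14 + 5 = 187 m.
Lower bound: ⌈187/26⌉ = 8 paper rolls.
Also, 10 print jobs each exceed 13 m, and no two of those can share a roll, so at least 10 paper rolls are needed.
A packing using 10 paper rolls:
  roll 1: 24 = 24
  roll 2: 22 = 22
  roll 3: 19 + 5 = 24
  roll 4: 19 = 19
  roll 5: 18 = 18
  roll 6: 18 = 18
  roll 7: 17 = 17
  roll 8: 16 = 16
  roll 9: 15 = 15
  roll 10: 14 = 14
This matches the lower bound, so 10 is optimal.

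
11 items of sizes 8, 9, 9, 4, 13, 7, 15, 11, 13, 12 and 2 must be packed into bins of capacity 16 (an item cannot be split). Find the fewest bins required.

8

Total = 15 + 13 + 13 + 12 + 11 + 9 + 9 + 8 + 7 + 4 + 2 = 103.
Lower bound: ⌈103/16⌉ = 7 bins.
A packing using 8 bins:
  bin 1: 15 = 15
  bin 2: 13 + 2 = 15
  bin 3: 13 = 13
  bin 4: 12 + 4 = 16
  bin 5: 11 = 11
  bin 6: 9 + 7 = 16
  bin 7: 9 = 9
  bin 8: 8 = 8
No arrangement into 7 bins stays within capacity, so 8 is optimal.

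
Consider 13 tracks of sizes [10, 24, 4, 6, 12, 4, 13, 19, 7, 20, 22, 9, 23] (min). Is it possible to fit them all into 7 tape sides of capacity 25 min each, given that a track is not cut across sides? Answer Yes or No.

No

Total = 173 min; ⌈173/25⌉ = 7.
The bound of 7 does not rule out 7, but exhaustive search shows no assignment into 7 tape sides of capacity 25 min exists — the minimum is 8.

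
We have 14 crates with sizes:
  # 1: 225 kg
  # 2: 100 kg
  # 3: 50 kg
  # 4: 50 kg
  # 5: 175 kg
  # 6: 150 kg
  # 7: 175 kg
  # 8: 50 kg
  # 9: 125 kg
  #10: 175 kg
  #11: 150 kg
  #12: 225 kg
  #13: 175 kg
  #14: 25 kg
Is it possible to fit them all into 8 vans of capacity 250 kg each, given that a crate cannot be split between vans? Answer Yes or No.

Total = 1850 kg; ⌈1850/250⌉ = 8.
The bound of 8 does not rule out 8, but exhaustive search shows no assignment into 8 vans of capacity 250 kg exists — the minimum is 9.

No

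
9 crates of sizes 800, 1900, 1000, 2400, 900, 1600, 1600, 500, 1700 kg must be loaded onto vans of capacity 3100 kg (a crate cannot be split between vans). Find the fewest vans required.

Total = 2400 + 1900 + 1700 + 1600 + 1600 + 1000 + 900 + 800 + 500 = 12400 kg.
Lower bound: ⌈12400/3100⌉ = 4 vans.
Also, 5 crates each exceed 1550 kg, and no two of those can share a van, so at least 5 vans are needed.
A packing using 5 vans:
  van 1: 2400 + 500 = 2900
  van 2: 1900 + 1000 = 2900
  van 3: 1700 + 900 = 2600
  van 4: 1600 + 800 = 2400
  van 5: 1600 = 1600
This matches the lower bound, so 5 is optimal.

5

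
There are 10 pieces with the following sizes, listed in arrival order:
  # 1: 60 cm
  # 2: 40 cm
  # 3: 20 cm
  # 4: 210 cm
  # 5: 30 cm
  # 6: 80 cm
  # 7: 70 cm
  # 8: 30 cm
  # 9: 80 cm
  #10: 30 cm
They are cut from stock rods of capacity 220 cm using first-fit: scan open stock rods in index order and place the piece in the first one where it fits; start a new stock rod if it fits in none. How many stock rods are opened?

3

  60 → stock rod 1 (new)  [load 60/220]
  40 → stock rod 1  [load 100/220]
  20 → stock rod 1  [load 120/220]
  210 → stock rod 2 (new)  [load 210/220]
  30 → stock rod 1  [load 150/220]
  80 → stock rod 3 (new)  [load 80/220]
  70 → stock rod 1  [load 220/220]
  30 → stock rod 3  [load 110/220]
  80 → stock rod 3  [load 190/220]
  30 → stock rod 3  [load 220/220]
3 stock rods opened.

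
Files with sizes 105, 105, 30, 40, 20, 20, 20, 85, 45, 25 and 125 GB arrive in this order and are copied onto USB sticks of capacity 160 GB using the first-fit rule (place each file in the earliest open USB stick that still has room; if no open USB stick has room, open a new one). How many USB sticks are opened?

5

  105 → USB stick 1 (new)  [load 105/160]
  105 → USB stick 2 (new)  [load 105/160]
  30 → USB stick 1  [load 135/160]
  40 → USB stick 2  [load 145/160]
  20 → USB stick 1  [load 155/160]
  20 → USB stick 3 (new)  [load 20/160]
  20 → USB stick 3  [load 40/160]
  85 → USB stick 3  [load 125/160]
  45 → USB stick 4 (new)  [load 45/160]
  25 → USB stick 3  [load 150/160]
  125 → USB stick 5 (new)  [load 125/160]
5 USB sticks opened.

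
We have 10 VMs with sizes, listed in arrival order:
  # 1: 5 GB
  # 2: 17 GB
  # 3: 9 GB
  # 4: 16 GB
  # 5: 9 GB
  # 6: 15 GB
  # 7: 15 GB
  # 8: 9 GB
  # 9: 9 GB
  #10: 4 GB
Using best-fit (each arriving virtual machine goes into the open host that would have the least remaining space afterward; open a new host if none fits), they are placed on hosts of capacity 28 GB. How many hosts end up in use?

5

  5 → host 1 (new)  [load 5/28]
  17 → host 1  [load 22/28]
  9 → host 2 (new)  [load 9/28]
  16 → host 2  [load 25/28]
  9 → host 3 (new)  [load 9/28]
  15 → host 3  [load 24/28]
  15 → host 4 (new)  [load 15/28]
  9 → host 4  [load 24/28]
  9 → host 5 (new)  [load 9/28]
  4 → host 3  [load 28/28]
5 hosts opened.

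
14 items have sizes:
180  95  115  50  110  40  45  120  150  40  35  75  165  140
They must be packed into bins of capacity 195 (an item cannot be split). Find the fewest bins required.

8

Total = 180 + 165 + 150 + 140 + 120 + 115 + 110 + 95 + 75 + 50 + 45 + 40 + 40 + 35 = 1360.
Lower bound: ⌈1360/195⌉ = 7 bins.
A packing using 8 bins:
  bin 1: 180 = 180
  bin 2: 165 = 165
  bin 3: 150 + 45 = 195
  bin 4: 140 + 50 = 190
  bin 5: 120 + 75 = 195
  bin 6: 115 + 40 + 40 = 195
  bin 7: 110 + 35 = 145
  bin 8: 95 = 95
No arrangement into 7 bins stays within capacity, so 8 is optimal.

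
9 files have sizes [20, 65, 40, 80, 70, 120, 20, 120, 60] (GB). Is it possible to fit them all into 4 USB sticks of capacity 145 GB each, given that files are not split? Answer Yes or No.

No

Total = 595 GB; ⌈595/145⌉ = 5.
At least 5 USB sticks are required, but only 4 are allowed.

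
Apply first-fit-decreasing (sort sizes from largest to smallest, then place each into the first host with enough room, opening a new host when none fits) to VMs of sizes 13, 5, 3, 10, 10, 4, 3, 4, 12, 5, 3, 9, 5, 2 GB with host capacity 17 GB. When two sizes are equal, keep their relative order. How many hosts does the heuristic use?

Sorted descending: 13, 12, 10, 10, 9, 5, 5, 5, 4, 4, 3, 3, 3, 2.
  13 → host 1 (new)  [load 13/17]
  12 → host 2 (new)  [load 12/17]
  10 → host 3 (new)  [load 10/17]
  10 → host 4 (new)  [load 10/17]
  9 → host 5 (new)  [load 9/17]
  5 → host 2  [load 17/17]
  5 → host 3  [load 15/17]
  5 → host 4  [load 15/17]
  4 → host 1  [load 17/17]
  4 → host 5  [load 13/17]
  3 → host 5  [load 16/17]
  3 → host 6 (new)  [load 3/17]
  3 → host 6  [load 6/17]
  2 → host 3  [load 17/17]
6 hosts opened.

6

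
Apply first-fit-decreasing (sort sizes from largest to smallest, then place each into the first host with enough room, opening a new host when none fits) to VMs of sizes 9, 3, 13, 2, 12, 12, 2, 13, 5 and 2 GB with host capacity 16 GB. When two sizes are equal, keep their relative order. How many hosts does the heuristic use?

Sorted descending: 13, 13, 12, 12, 9, 5, 3, 2, 2, 2.
  13 → host 1 (new)  [load 13/16]
  13 → host 2 (new)  [load 13/16]
  12 → host 3 (new)  [load 12/16]
  12 → host 4 (new)  [load 12/16]
  9 → host 5 (new)  [load 9/16]
  5 → host 5  [load 14/16]
  3 → host 1  [load 16/16]
  2 → host 2  [load 15/16]
  2 → host 3  [load 14/16]
  2 → host 3  [load 16/16]
5 hosts opened.

5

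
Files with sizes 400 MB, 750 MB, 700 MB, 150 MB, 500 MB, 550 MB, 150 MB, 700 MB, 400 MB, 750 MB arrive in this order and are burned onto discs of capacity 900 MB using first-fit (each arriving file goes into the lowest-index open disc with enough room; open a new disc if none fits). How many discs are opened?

7

  400 → disc 1 (new)  [load 400/900]
  750 → disc 2 (new)  [load 750/900]
  700 → disc 3 (new)  [load 700/900]
  150 → disc 1  [load 550/900]
  500 → disc 4 (new)  [load 500/900]
  550 → disc 5 (new)  [load 550/900]
  150 → disc 1  [load 700/900]
  700 → disc 6 (new)  [load 700/900]
  400 → disc 4  [load 900/900]
  750 → disc 7 (new)  [load 750/900]
7 discs opened.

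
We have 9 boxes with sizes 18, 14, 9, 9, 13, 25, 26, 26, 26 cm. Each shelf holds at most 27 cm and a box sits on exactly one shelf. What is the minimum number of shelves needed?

7

Total = 26 + 26 + 26 + 25 + 18 + 14 + 13 + 9 + 9 = 166 cm.
Lower bound: ⌈166/27⌉ = 7 shelves.
A packing using 7 shelves:
  shelf 1: 26 = 26
  shelf 2: 26 = 26
  shelf 3: 26 = 26
  shelf 4: 25 = 25
  shelf 5: 18 + 9 = 27
  shelf 6: 14 + 13 = 27
  shelf 7: 9 = 9
This matches the lower bound, so 7 is optimal.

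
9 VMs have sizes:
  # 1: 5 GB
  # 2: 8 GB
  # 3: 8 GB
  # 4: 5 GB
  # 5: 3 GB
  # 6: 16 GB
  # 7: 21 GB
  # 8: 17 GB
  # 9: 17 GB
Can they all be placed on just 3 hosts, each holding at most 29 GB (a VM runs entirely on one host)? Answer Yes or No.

Total = 100 GB; ⌈100/29⌉ = 4.
At least 4 hosts are required, but only 3 are allowed.

No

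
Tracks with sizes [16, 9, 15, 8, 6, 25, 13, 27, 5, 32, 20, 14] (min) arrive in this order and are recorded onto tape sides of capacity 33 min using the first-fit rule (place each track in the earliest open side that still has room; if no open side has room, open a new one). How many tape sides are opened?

  16 → side 1 (new)  [load 16/33]
  9 → side 1  [load 25/33]
  15 → side 2 (new)  [load 15/33]
  8 → side 1  [load 33/33]
  6 → side 2  [load 21/33]
  25 → side 3 (new)  [load 25/33]
  13 → side 4 (new)  [load 13/33]
  27 → side 5 (new)  [load 27/33]
  5 → side 2  [load 26/33]
  32 → side 6 (new)  [load 32/33]
  20 → side 4  [load 33/33]
  14 → side 7 (new)  [load 14/33]
7 tape sides opened.

7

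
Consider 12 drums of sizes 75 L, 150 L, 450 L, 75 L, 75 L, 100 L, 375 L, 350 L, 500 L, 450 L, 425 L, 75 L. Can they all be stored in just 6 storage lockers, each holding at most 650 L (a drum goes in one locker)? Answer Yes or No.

Yes

A valid assignment using 6 storage lockers:
  locker 1: 500 + 150 = 650
  locker 2: 450 + 100 + 75 = 625
  locker 3: 450 + 75 + 75 = 600
  locker 4: 425 + 75 = 500
  locker 5: 375 = 375
  locker 6: 350 = 350
Every load is within 650 L, so 6 storage lockers suffice.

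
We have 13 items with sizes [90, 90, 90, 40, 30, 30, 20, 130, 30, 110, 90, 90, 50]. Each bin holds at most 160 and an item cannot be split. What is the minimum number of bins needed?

7

Total = 130 + 110 + 90 + 90 + 90 + 90 + 90 + 50 + 40 + 30 + 30 + 30 + 20 = 890.
Lower bound: ⌈890/160⌉ = 6 bins.
Also, 7 items each exceed 80, and no two of those can share a bin, so at least 7 bins are needed.
A packing using 7 bins:
  bin 1: 130 + 30 = 160
  bin 2: 110 + 50 = 160
  bin 3: 90 + 40 + 30 = 160
  bin 4: 90 + 30 + 20 = 140
  bin 5: 90 = 90
  bin 6: 90 = 90
  bin 7: 90 = 90
This matches the lower bound, so 7 is optimal.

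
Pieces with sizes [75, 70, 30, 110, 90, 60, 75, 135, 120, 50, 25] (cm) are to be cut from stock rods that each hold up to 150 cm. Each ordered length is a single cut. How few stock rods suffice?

Total = 135 + 120 + 110 + 90 + 75 + 75 + 70 + 60 + 50 + 30 + 25 = 840 cm.
Lower bound: ⌈840/150⌉ = 6 stock rods.
A packing using 6 stock rods:
  stock rod 1: 135 = 135
  stock rod 2: 120 + 30 = 150
  stock rod 3: 110 + 25 = 135
  stock rod 4: 90 + 60 = 150
  stock rod 5: 75 + 75 = 150
  stock rod 6: 70 + 50 = 120
This matches the lower bound, so 6 is optimal.

6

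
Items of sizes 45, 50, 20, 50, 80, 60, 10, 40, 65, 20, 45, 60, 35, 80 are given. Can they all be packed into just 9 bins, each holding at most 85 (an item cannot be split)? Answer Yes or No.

A valid assignment using 9 bins:
  bin 1: 80 = 80
  bin 2: 80 = 80
  bin 3: 65 + 20 = 85
  bin 4: 60 + 20 = 80
  bin 5: 60 + 10 = 70
  bin 6: 50 + 35 = 85
  bin 7: 50 = 50
  bin 8: 45 + 40 = 85
  bin 9: 45 = 45
Every load is within 85, so 9 bins suffice.

Yes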